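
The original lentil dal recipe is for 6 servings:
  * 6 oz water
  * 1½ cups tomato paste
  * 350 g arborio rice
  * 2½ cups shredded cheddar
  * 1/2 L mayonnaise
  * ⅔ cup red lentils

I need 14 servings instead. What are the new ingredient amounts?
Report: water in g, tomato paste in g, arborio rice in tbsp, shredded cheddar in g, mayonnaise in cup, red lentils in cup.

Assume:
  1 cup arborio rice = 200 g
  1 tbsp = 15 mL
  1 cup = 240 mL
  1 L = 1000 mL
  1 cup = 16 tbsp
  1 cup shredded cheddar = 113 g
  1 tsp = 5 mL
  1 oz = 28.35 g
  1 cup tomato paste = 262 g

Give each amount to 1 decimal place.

Scaling factor: 14/6 = 7/3.
water: 6 oz × 7/3 × 28.35 g/oz = 396.9 g
tomato paste: 1.5 cup × 7/3 × 262 g/cup = 917.0 g
arborio rice: 350 g × 7/3 ÷ 200 g/cup × 16 tbsp/cup ≈ 65.3 tbsp
shredded cheddar: 2.5 cup × 7/3 × 113 g/cup ≈ 659.2 g
mayonnaise: 0.5 L × 7/3 × 1000 mL/L ÷ 240 mL/cup ≈ 4.9 cup
red lentils: 2/3 cup × 7/3 ≈ 1.6 cup

water: 396.9 g; tomato paste: 917.0 g; arborio rice: 65.3 tbsp; shredded cheddar: 659.2 g; mayonnaise: 4.9 cup; red lentils: 1.6 cup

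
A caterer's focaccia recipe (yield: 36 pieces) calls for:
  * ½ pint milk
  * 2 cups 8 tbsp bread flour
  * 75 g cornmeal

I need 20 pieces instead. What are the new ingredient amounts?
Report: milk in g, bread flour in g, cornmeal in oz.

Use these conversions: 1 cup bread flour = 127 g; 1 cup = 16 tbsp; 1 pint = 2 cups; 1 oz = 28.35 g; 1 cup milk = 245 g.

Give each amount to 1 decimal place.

milk: 136.1 g; bread flour: 176.4 g; cornmeal: 1.5 oz

Scaling factor: 20/36 = 5/9.
milk: 0.5 pint × 5/9 × 2 cup/pint × 245 g/cup ≈ 136.1 g
bread flour: (2 cup + 8 tbsp = 2.5 cup) × 5/9 × 127 g/cup ≈ 176.4 g
cornmeal: 75 g × 5/9 ÷ 28.35 g/oz ≈ 1.5 oz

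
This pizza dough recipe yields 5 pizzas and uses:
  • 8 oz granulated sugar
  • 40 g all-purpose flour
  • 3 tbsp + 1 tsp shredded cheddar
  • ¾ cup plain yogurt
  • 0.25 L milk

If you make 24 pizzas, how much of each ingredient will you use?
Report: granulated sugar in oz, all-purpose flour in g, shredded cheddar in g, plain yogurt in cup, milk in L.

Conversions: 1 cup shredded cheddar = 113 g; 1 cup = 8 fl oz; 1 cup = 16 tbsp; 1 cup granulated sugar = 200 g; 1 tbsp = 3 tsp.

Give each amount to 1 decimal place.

Scaling factor: 24/5 = 4.8.
granulated sugar: 8 oz × 24/5 = 38.4 oz
all-purpose flour: 40 g × 24/5 = 192.0 g
shredded cheddar: (3 tbsp + 1 tsp = 10/3 tbsp) × 24/5 ÷ 16 tbsp/cup × 113 g/cup = 113.0 g
plain yogurt: 0.75 cup × 24/5 = 3.6 cup
milk: 0.25 L × 24/5 = 1.2 L

granulated sugar: 38.4 oz; all-purpose flour: 192.0 g; shredded cheddar: 113.0 g; plain yogurt: 3.6 cup; milk: 1.2 L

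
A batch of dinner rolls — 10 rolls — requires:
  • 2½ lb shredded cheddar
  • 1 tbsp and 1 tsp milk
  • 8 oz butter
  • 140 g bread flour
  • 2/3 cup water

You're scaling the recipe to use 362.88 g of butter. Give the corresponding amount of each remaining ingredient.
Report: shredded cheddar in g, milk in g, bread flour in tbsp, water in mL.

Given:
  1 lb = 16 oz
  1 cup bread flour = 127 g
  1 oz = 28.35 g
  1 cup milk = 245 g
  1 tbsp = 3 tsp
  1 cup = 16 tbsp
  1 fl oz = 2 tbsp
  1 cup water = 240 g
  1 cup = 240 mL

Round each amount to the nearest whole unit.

The original recipe has 226.8 g of butter, so the scaling factor is 362.88 ÷ 226.8 = 8/5 = 1.6.
shredded cheddar: 2.5 lb × 8/5 × 16 oz/lb × 28.35 g/oz ≈ 1814 g
milk: (1 tbsp + 1 tsp = 4/3 tbsp) × 8/5 ÷ 16 tbsp/cup × 245 g/cup ≈ 33 g
bread flour: 140 g × 8/5 ÷ 127 g/cup × 16 tbsp/cup ≈ 28 tbsp
water: 2/3 cup × 8/5 × 240 mL/cup = 256 mL

shredded cheddar: 1814 g; milk: 33 g; bread flour: 28 tbsp; water: 256 mL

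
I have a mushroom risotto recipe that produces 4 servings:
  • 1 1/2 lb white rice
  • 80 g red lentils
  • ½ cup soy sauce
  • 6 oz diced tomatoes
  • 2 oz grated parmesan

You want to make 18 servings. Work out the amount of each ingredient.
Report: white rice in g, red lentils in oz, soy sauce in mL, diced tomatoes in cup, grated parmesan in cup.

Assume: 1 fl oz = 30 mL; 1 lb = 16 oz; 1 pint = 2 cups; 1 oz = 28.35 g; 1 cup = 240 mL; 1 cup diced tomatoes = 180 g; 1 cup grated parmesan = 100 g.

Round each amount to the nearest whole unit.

white rice: 3062 g; red lentils: 13 oz; soy sauce: 540 mL; diced tomatoes: 4 cup; grated parmesan: 3 cup

Scaling factor: 18/4 = 9/2 = 4.5.
white rice: 1.5 lb × 9/2 × 16 oz/lb × 28.35 g/oz ≈ 3062 g
red lentils: 80 g × 9/2 ÷ 28.35 g/oz ≈ 13 oz
soy sauce: 0.5 cup × 9/2 × 240 mL/cup = 540 mL
diced tomatoes: 6 oz × 9/2 × 28.35 g/oz ÷ 180 g/cup ≈ 4 cup
grated parmesan: 2 oz × 9/2 × 28.35 g/oz ÷ 100 g/cup ≈ 3 cup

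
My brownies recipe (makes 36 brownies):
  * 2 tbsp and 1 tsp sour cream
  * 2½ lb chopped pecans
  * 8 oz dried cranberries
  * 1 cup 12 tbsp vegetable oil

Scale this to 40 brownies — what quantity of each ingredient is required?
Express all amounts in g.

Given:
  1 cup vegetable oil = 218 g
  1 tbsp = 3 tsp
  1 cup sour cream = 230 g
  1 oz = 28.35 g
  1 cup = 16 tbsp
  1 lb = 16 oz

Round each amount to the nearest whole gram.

sour cream: 37 g; chopped pecans: 1260 g; dried cranberries: 252 g; vegetable oil: 424 g

Scaling factor: 40/36 = 10/9.
sour cream: (2 tbsp + 1 tsp = 7/3 tbsp) × 10/9 ÷ 16 tbsp/cup × 230 g/cup ≈ 37 g
chopped pecans: 2.5 lb × 10/9 × 16 oz/lb × 28.35 g/oz = 1260 g
dried cranberries: 8 oz × 10/9 × 28.35 g/oz = 252 g
vegetable oil: (1 cup + 12 tbsp = 1.75 cup) × 10/9 × 218 g/cup ≈ 424 g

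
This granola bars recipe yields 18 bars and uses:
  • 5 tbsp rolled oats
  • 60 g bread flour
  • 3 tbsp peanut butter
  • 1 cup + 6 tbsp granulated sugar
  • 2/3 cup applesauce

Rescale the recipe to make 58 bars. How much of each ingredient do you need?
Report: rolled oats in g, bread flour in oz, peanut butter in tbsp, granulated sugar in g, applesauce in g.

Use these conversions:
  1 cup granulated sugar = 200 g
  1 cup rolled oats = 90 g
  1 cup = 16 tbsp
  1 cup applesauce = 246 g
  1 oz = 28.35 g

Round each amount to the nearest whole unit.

rolled oats: 91 g; bread flour: 7 oz; peanut butter: 10 tbsp; granulated sugar: 886 g; applesauce: 528 g

Scaling factor: 58/18 = 29/9.
rolled oats: 5 tbsp × 29/9 ÷ 16 tbsp/cup × 90 g/cup ≈ 91 g
bread flour: 60 g × 29/9 ÷ 28.35 g/oz ≈ 7 oz
peanut butter: 3 tbsp × 29/9 ≈ 10 tbsp
granulated sugar: (1 cup + 6 tbsp = 1.375 cup) × 29/9 × 200 g/cup ≈ 886 g
applesauce: 2/3 cup × 29/9 × 246 g/cup ≈ 528 g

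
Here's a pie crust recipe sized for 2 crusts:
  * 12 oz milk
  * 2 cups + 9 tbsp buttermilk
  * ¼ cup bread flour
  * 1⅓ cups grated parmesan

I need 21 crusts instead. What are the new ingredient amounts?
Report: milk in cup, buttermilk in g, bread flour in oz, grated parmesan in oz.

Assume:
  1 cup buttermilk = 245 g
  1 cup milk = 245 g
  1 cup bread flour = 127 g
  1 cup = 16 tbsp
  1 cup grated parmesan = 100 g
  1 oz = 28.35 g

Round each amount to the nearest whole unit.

Scaling factor: 21/2 = 10.5.
milk: 12 oz × 21/2 × 28.35 g/oz ÷ 245 g/cup ≈ 15 cup
buttermilk: (2 cup + 9 tbsp = 2.5625 cup) × 21/2 × 245 g/cup ≈ 6592 g
bread flour: 0.25 cup × 21/2 × 127 g/cup ÷ 28.35 g/oz ≈ 12 oz
grated parmesan: 4/3 cup × 21/2 × 100 g/cup ÷ 28.35 g/oz ≈ 49 oz

milk: 15 cup; buttermilk: 6592 g; bread flour: 12 oz; grated parmesan: 49 oz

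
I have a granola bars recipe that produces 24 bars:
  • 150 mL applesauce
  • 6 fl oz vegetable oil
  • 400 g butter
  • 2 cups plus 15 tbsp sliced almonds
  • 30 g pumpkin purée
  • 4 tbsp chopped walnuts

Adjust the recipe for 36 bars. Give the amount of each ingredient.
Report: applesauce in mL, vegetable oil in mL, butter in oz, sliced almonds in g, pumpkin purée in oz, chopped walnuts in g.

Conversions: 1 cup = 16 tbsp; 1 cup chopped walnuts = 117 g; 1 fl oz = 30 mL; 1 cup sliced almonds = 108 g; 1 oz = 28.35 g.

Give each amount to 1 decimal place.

Scaling factor: 36/24 = 3/2 = 1.5.
applesauce: 150 mL × 3/2 = 225.0 mL
vegetable oil: 6 fl oz × 3/2 × 30 mL/fl oz = 270.0 mL
butter: 400 g × 3/2 ÷ 28.35 g/oz ≈ 21.2 oz
sliced almonds: (2 cup + 15 tbsp = 2.9375 cup) × 3/2 × 108 g/cup ≈ 475.9 g
pumpkin purée: 30 g × 3/2 ÷ 28.35 g/oz ≈ 1.6 oz
chopped walnuts: 4 tbsp × 3/2 ÷ 16 tbsp/cup × 117 g/cup ≈ 43.9 g

applesauce: 225.0 mL; vegetable oil: 270.0 mL; butter: 21.2 oz; sliced almonds: 475.9 g; pumpkin purée: 1.6 oz; chopped walnuts: 43.9 g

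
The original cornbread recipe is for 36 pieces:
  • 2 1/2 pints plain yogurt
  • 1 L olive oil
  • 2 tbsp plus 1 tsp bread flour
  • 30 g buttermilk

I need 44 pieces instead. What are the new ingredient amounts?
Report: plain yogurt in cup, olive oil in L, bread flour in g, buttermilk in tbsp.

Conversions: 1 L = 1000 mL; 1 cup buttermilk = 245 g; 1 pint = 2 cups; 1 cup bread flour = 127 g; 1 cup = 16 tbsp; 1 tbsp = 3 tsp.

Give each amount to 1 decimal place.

plain yogurt: 6.1 cup; olive oil: 1.2 L; bread flour: 22.6 g; buttermilk: 2.4 tbsp

Scaling factor: 44/36 = 11/9.
plain yogurt: 2.5 pint × 11/9 × 2 cup/pint ≈ 6.1 cup
olive oil: 1 L × 11/9 ≈ 1.2 L
bread flour: (2 tbsp + 1 tsp = 7/3 tbsp) × 11/9 ÷ 16 tbsp/cup × 127 g/cup ≈ 22.6 g
buttermilk: 30 g × 11/9 ÷ 245 g/cup × 16 tbsp/cup ≈ 2.4 tbsp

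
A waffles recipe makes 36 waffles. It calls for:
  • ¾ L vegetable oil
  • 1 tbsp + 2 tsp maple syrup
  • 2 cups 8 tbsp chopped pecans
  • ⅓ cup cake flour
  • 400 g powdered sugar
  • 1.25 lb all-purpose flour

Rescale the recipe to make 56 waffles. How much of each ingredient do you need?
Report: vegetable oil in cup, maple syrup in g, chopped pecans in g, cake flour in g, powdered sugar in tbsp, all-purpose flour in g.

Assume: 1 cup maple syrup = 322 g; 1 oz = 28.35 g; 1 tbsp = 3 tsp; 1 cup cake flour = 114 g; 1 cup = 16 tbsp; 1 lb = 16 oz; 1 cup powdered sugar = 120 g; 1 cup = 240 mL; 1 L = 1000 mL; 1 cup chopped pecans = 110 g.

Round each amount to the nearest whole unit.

vegetable oil: 5 cup; maple syrup: 52 g; chopped pecans: 428 g; cake flour: 59 g; powdered sugar: 83 tbsp; all-purpose flour: 882 g

Scaling factor: 56/36 = 14/9.
vegetable oil: 0.75 L × 14/9 × 1000 mL/L ÷ 240 mL/cup ≈ 5 cup
maple syrup: (1 tbsp + 2 tsp = 5/3 tbsp) × 14/9 ÷ 16 tbsp/cup × 322 g/cup ≈ 52 g
chopped pecans: (2 cup + 8 tbsp = 2.5 cup) × 14/9 × 110 g/cup ≈ 428 g
cake flour: 1/3 cup × 14/9 × 114 g/cup ≈ 59 g
powdered sugar: 400 g × 14/9 ÷ 120 g/cup × 16 tbsp/cup ≈ 83 tbsp
all-purpose flour: 1.25 lb × 14/9 × 16 oz/lb × 28.35 g/oz = 882 g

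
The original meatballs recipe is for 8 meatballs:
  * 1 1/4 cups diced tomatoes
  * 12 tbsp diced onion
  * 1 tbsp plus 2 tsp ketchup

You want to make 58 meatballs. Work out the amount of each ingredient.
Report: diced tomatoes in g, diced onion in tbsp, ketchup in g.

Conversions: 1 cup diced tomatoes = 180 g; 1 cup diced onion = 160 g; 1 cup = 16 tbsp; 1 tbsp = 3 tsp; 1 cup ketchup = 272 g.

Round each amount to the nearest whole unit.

Scaling factor: 58/8 = 29/4 = 7.25.
diced tomatoes: 1.25 cup × 29/4 × 180 g/cup ≈ 1631 g
diced onion: 12 tbsp × 29/4 = 87 tbsp
ketchup: (1 tbsp + 2 tsp = 5/3 tbsp) × 29/4 ÷ 16 tbsp/cup × 272 g/cup ≈ 205 g

diced tomatoes: 1631 g; diced onion: 87 tbsp; ketchup: 205 g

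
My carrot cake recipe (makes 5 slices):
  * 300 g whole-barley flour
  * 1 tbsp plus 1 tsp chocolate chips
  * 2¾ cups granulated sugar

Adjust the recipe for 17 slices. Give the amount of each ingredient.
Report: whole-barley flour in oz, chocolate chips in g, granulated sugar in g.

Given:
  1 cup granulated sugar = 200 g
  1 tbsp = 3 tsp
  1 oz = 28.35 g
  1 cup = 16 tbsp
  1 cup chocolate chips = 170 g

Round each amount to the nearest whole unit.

Scaling factor: 17/5 = 3.4.
whole-barley flour: 300 g × 17/5 ÷ 28.35 g/oz ≈ 36 oz
chocolate chips: (1 tbsp + 1 tsp = 4/3 tbsp) × 17/5 ÷ 16 tbsp/cup × 170 g/cup ≈ 48 g
granulated sugar: 2.75 cup × 17/5 × 200 g/cup = 1870 g

whole-barley flour: 36 oz; chocolate chips: 48 g; granulated sugar: 1870 g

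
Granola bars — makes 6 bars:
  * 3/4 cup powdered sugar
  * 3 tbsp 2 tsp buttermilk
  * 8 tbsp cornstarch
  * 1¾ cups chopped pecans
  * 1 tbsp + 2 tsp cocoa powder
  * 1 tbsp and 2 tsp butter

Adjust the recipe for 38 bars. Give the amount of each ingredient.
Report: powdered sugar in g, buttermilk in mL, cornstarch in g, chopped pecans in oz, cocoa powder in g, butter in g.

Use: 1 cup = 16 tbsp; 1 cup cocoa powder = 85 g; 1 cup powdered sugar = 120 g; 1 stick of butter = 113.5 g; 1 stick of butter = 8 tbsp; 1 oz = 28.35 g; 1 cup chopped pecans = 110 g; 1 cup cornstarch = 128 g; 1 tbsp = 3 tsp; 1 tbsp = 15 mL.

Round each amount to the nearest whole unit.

Scaling factor: 38/6 = 19/3.
powdered sugar: 0.75 cup × 19/3 × 120 g/cup = 570 g
buttermilk: (3 tbsp + 2 tsp = 11/3 tbsp) × 19/3 × 15 mL/tbsp ≈ 348 mL
cornstarch: 8 tbsp × 19/3 ÷ 16 tbsp/cup × 128 g/cup ≈ 405 g
chopped pecans: 1.75 cup × 19/3 × 110 g/cup ÷ 28.35 g/oz ≈ 43 oz
cocoa powder: (1 tbsp + 2 tsp = 5/3 tbsp) × 19/3 ÷ 16 tbsp/cup × 85 g/cup ≈ 56 g
butter: (1 tbsp + 2 tsp = 5/3 tbsp) × 19/3 ÷ 8 tbsp/stick × 113.5 g/stick ≈ 150 g

powdered sugar: 570 g; buttermilk: 348 mL; cornstarch: 405 g; chopped pecans: 43 oz; cocoa powder: 56 g; butter: 150 g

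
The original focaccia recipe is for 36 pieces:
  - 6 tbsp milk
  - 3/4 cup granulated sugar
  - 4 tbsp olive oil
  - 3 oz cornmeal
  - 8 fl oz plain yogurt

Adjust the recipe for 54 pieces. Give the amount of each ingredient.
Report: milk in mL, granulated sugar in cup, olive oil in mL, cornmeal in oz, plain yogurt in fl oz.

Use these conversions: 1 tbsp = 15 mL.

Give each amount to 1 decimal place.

Scaling factor: 54/36 = 3/2 = 1.5.
milk: 6 tbsp × 3/2 × 15 mL/tbsp = 135.0 mL
granulated sugar: 0.75 cup × 3/2 ≈ 1.1 cup
olive oil: 4 tbsp × 3/2 × 15 mL/tbsp = 90.0 mL
cornmeal: 3 oz × 3/2 = 4.5 oz
plain yogurt: 8 fl oz × 3/2 = 12.0 fl oz

milk: 135.0 mL; granulated sugar: 1.1 cup; olive oil: 90.0 mL; cornmeal: 4.5 oz; plain yogurt: 12.0 fl oz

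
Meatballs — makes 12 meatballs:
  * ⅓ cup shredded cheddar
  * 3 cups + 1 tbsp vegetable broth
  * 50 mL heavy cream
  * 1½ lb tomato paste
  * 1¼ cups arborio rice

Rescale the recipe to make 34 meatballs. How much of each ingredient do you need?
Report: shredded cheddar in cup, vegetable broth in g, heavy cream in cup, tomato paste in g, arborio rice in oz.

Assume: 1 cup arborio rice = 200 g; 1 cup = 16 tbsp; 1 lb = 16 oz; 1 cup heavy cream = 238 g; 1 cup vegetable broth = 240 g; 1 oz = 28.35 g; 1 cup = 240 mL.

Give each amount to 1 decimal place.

Scaling factor: 34/12 = 17/6.
shredded cheddar: 1/3 cup × 17/6 ≈ 0.9 cup
vegetable broth: (3 cup + 1 tbsp = 3.0625 cup) × 17/6 × 240 g/cup = 2082.5 g
heavy cream: 50 mL × 17/6 ÷ 240 mL/cup ≈ 0.6 cup
tomato paste: 1.5 lb × 17/6 × 16 oz/lb × 28.35 g/oz = 1927.8 g
arborio rice: 1.25 cup × 17/6 × 200 g/cup ÷ 28.35 g/oz ≈ 25.0 oz

shredded cheddar: 0.9 cup; vegetable broth: 2082.5 g; heavy cream: 0.6 cup; tomato paste: 1927.8 g; arborio rice: 25.0 oz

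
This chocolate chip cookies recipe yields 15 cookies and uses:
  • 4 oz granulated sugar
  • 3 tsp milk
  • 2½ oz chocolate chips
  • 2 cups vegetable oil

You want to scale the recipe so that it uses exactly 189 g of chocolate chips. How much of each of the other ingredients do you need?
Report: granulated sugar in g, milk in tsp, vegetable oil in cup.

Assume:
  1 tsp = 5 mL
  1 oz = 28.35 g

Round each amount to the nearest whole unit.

granulated sugar: 302 g; milk: 8 tsp; vegetable oil: 5 cup

The original recipe has 70.875 g of chocolate chips, so the scaling factor is 189 ÷ 70.875 = 8/3.
granulated sugar: 4 oz × 8/3 × 28.35 g/oz ≈ 302 g
milk: 3 tsp × 8/3 = 8 tsp
vegetable oil: 2 cup × 8/3 ≈ 5 cup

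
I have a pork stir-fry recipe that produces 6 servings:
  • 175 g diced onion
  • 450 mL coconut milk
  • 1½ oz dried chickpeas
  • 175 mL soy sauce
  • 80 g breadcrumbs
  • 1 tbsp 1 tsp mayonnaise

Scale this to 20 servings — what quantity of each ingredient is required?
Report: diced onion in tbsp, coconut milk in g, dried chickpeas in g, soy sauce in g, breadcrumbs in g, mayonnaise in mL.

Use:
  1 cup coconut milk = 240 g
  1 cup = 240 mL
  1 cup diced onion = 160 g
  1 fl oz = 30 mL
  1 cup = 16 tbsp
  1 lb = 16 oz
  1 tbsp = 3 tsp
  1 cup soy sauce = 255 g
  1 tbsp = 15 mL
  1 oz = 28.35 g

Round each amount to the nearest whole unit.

diced onion: 58 tbsp; coconut milk: 1500 g; dried chickpeas: 142 g; soy sauce: 620 g; breadcrumbs: 267 g; mayonnaise: 67 mL

Scaling factor: 20/6 = 10/3.
diced onion: 175 g × 10/3 ÷ 160 g/cup × 16 tbsp/cup ≈ 58 tbsp
coconut milk: 450 mL × 10/3 ÷ 240 mL/cup × 240 g/cup = 1500 g
dried chickpeas: 1.5 oz × 10/3 × 28.35 g/oz ≈ 142 g
soy sauce: 175 mL × 10/3 ÷ 240 mL/cup × 255 g/cup ≈ 620 g
breadcrumbs: 80 g × 10/3 ≈ 267 g
mayonnaise: (1 tbsp + 1 tsp = 4/3 tbsp) × 10/3 × 15 mL/tbsp ≈ 67 mL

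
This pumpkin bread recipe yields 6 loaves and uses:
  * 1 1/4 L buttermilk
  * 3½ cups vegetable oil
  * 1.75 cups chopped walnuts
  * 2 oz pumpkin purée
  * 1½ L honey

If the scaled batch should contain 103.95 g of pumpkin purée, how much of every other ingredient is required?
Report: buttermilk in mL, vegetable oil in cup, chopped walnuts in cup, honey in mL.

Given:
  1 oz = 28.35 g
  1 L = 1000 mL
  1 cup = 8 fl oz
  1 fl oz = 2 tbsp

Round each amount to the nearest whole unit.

buttermilk: 2292 mL; vegetable oil: 6 cup; chopped walnuts: 3 cup; honey: 2750 mL

The original recipe has 56.7 g of pumpkin purée, so the scaling factor is 103.95 ÷ 56.7 = 11/6.
buttermilk: 1.25 L × 11/6 × 1000 mL/L ≈ 2292 mL
vegetable oil: 3.5 cup × 11/6 ≈ 6 cup
chopped walnuts: 1.75 cup × 11/6 ≈ 3 cup
honey: 1.5 L × 11/6 × 1000 mL/L = 2750 mL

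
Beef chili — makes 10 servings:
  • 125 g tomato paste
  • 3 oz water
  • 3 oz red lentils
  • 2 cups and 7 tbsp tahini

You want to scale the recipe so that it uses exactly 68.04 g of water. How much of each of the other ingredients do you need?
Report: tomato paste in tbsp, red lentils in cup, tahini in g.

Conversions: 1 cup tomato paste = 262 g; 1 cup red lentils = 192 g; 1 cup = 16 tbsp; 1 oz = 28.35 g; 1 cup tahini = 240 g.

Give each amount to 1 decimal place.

tomato paste: 6.1 tbsp; red lentils: 0.4 cup; tahini: 468.0 g

The original recipe has 85.05 g of water, so the scaling factor is 68.04 ÷ 85.05 = 4/5 = 0.8.
tomato paste: 125 g × 4/5 ÷ 262 g/cup × 16 tbsp/cup ≈ 6.1 tbsp
red lentils: 3 oz × 4/5 × 28.35 g/oz ÷ 192 g/cup ≈ 0.4 cup
tahini: (2 cup + 7 tbsp = 2.4375 cup) × 4/5 × 240 g/cup = 468.0 g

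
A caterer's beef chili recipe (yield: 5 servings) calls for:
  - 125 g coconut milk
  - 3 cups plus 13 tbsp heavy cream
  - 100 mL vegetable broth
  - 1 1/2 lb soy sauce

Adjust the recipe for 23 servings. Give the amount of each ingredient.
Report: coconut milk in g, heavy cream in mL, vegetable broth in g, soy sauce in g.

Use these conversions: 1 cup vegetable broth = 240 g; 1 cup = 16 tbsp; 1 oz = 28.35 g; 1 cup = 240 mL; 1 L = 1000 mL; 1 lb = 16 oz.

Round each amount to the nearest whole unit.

coconut milk: 575 g; heavy cream: 4209 mL; vegetable broth: 460 g; soy sauce: 3130 g

Scaling factor: 23/5 = 4.6.
coconut milk: 125 g × 23/5 = 575 g
heavy cream: (3 cup + 13 tbsp = 3.8125 cup) × 23/5 × 240 mL/cup = 4209 mL
vegetable broth: 100 mL × 23/5 ÷ 240 mL/cup × 240 g/cup = 460 g
soy sauce: 1.5 lb × 23/5 × 16 oz/lb × 28.35 g/oz ≈ 3130 g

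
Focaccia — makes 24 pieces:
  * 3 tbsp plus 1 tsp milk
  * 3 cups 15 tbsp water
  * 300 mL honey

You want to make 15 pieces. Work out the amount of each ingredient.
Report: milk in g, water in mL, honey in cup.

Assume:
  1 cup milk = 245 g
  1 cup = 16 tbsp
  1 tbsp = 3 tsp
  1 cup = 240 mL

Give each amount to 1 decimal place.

milk: 31.9 g; water: 590.6 mL; honey: 0.8 cup

Scaling factor: 15/24 = 5/8 = 0.625.
milk: (3 tbsp + 1 tsp = 10/3 tbsp) × 5/8 ÷ 16 tbsp/cup × 245 g/cup ≈ 31.9 g
water: (3 cup + 15 tbsp = 3.9375 cup) × 5/8 × 240 mL/cup ≈ 590.6 mL
honey: 300 mL × 5/8 ÷ 240 mL/cup ≈ 0.8 cup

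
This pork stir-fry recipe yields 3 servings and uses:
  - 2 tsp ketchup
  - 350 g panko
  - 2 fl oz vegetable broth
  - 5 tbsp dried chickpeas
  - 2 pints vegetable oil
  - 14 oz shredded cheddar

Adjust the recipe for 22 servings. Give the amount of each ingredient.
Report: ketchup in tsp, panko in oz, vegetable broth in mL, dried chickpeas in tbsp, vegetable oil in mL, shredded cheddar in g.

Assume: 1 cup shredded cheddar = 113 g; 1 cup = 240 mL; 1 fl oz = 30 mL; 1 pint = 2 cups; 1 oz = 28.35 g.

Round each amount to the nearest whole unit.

ketchup: 15 tsp; panko: 91 oz; vegetable broth: 440 mL; dried chickpeas: 37 tbsp; vegetable oil: 7040 mL; shredded cheddar: 2911 g

Scaling factor: 22/3.
ketchup: 2 tsp × 22/3 ≈ 15 tsp
panko: 350 g × 22/3 ÷ 28.35 g/oz ≈ 91 oz
vegetable broth: 2 fl oz × 22/3 × 30 mL/fl oz = 440 mL
dried chickpeas: 5 tbsp × 22/3 ≈ 37 tbsp
vegetable oil: 2 pint × 22/3 × 2 cup/pint × 240 mL/cup = 7040 mL
shredded cheddar: 14 oz × 22/3 × 28.35 g/oz ≈ 2911 g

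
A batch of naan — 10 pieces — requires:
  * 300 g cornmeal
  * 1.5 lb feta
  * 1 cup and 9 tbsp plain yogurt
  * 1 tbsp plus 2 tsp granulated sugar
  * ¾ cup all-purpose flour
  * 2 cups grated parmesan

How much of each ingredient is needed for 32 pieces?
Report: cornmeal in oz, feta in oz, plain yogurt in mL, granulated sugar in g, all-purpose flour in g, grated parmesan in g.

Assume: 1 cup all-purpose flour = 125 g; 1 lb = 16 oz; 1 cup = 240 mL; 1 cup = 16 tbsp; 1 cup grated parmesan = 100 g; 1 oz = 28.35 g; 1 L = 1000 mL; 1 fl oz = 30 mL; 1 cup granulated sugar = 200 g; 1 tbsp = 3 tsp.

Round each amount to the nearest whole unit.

cornmeal: 34 oz; feta: 77 oz; plain yogurt: 1200 mL; granulated sugar: 67 g; all-purpose flour: 300 g; grated parmesan: 640 g

Scaling factor: 32/10 = 16/5 = 3.2.
cornmeal: 300 g × 16/5 ÷ 28.35 g/oz ≈ 34 oz
feta: 1.5 lb × 16/5 × 16 oz/lb ≈ 77 oz
plain yogurt: (1 cup + 9 tbsp = 1.5625 cup) × 16/5 × 240 mL/cup = 1200 mL
granulated sugar: (1 tbsp + 2 tsp = 5/3 tbsp) × 16/5 ÷ 16 tbsp/cup × 200 g/cup ≈ 67 g
all-purpose flour: 0.75 cup × 16/5 × 125 g/cup = 300 g
grated parmesan: 2 cup × 16/5 × 100 g/cup = 640 g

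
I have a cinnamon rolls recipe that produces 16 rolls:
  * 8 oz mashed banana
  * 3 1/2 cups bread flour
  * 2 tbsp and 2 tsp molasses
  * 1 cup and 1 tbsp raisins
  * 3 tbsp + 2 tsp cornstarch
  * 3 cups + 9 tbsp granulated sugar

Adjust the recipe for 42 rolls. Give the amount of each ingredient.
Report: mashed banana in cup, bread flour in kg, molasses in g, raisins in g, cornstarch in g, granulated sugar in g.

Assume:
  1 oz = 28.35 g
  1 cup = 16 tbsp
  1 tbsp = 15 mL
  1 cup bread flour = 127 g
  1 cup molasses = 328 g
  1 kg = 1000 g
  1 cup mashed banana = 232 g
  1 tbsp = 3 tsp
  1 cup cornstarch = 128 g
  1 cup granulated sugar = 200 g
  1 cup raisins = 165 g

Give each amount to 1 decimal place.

Scaling factor: 42/16 = 21/8 = 2.625.
mashed banana: 8 oz × 21/8 × 28.35 g/oz ÷ 232 g/cup ≈ 2.6 cup
bread flour: 3.5 cup × 21/8 × 127 g/cup ÷ 1000 g/kg ≈ 1.2 kg
molasses: (2 tbsp + 2 tsp = 8/3 tbsp) × 21/8 ÷ 16 tbsp/cup × 328 g/cup = 143.5 g
raisins: (1 cup + 1 tbsp = 1.0625 cup) × 21/8 × 165 g/cup ≈ 460.2 g
cornstarch: (3 tbsp + 2 tsp = 11/3 tbsp) × 21/8 ÷ 16 tbsp/cup × 128 g/cup = 77.0 g
granulated sugar: (3 cup + 9 tbsp = 3.5625 cup) × 21/8 × 200 g/cup ≈ 1870.3 g

mashed banana: 2.6 cup; bread flour: 1.2 kg; molasses: 143.5 g; raisins: 460.2 g; cornstarch: 77.0 g; granulated sugar: 1870.3 g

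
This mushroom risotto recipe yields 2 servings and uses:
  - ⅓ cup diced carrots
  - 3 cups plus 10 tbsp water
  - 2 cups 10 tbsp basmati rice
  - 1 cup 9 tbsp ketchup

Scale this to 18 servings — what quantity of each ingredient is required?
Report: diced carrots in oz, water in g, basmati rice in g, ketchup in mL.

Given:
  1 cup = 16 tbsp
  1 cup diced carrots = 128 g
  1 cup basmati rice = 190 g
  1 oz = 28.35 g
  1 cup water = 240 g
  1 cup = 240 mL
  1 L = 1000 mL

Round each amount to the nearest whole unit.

diced carrots: 14 oz; water: 7830 g; basmati rice: 4489 g; ketchup: 3375 mL

Scaling factor: 18/2 = 9.
diced carrots: 1/3 cup × 9 × 128 g/cup ÷ 28.35 g/oz ≈ 14 oz
water: (3 cup + 10 tbsp = 3.625 cup) × 9 × 240 g/cup = 7830 g
basmati rice: (2 cup + 10 tbsp = 2.625 cup) × 9 × 190 g/cup ≈ 4489 g
ketchup: (1 cup + 9 tbsp = 1.5625 cup) × 9 × 240 mL/cup = 3375 mL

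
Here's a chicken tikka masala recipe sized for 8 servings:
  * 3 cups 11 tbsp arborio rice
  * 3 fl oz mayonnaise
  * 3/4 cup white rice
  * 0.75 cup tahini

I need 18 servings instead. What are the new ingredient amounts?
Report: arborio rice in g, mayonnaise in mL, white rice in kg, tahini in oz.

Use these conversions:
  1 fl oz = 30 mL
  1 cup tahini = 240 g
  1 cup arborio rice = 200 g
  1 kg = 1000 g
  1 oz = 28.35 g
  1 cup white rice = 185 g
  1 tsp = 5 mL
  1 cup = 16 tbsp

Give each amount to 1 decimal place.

arborio rice: 1659.4 g; mayonnaise: 202.5 mL; white rice: 0.3 kg; tahini: 14.3 oz

Scaling factor: 18/8 = 9/4 = 2.25.
arborio rice: (3 cup + 11 tbsp = 3.6875 cup) × 9/4 × 200 g/cup ≈ 1659.4 g
mayonnaise: 3 fl oz × 9/4 × 30 mL/fl oz = 202.5 mL
white rice: 0.75 cup × 9/4 × 185 g/cup ÷ 1000 g/kg ≈ 0.3 kg
tahini: 0.75 cup × 9/4 × 240 g/cup ÷ 28.35 g/oz ≈ 14.3 oz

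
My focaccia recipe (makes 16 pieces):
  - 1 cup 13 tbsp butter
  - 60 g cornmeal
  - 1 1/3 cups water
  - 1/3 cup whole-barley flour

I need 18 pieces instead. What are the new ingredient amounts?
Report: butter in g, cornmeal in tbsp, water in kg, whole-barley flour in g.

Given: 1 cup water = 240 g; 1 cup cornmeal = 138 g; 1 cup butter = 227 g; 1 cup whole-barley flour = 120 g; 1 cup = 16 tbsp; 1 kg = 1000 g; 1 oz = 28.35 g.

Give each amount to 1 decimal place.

Scaling factor: 18/16 = 9/8 = 1.125.
butter: (1 cup + 13 tbsp = 1.8125 cup) × 9/8 × 227 g/cup ≈ 462.9 g
cornmeal: 60 g × 9/8 ÷ 138 g/cup × 16 tbsp/cup ≈ 7.8 tbsp
water: 4/3 cup × 9/8 × 240 g/cup ÷ 1000 g/kg ≈ 0.4 kg
whole-barley flour: 1/3 cup × 9/8 × 120 g/cup = 45.0 g

butter: 462.9 g; cornmeal: 7.8 tbsp; water: 0.4 kg; whole-barley flour: 45.0 g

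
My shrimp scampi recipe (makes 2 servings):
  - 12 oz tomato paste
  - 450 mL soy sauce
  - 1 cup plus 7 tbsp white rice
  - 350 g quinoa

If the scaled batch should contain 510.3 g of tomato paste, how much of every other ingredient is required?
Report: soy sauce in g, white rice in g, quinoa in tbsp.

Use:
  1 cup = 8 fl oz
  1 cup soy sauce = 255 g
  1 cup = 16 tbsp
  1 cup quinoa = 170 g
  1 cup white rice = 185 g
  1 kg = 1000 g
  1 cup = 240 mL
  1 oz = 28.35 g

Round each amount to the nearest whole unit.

The original recipe has 340.2 g of tomato paste, so the scaling factor is 510.3 ÷ 340.2 = 3/2 = 1.5.
soy sauce: 450 mL × 3/2 ÷ 240 mL/cup × 255 g/cup ≈ 717 g
white rice: (1 cup + 7 tbsp = 1.4375 cup) × 3/2 × 185 g/cup ≈ 399 g
quinoa: 350 g × 3/2 ÷ 170 g/cup × 16 tbsp/cup ≈ 49 tbsp

soy sauce: 717 g; white rice: 399 g; quinoa: 49 tbsp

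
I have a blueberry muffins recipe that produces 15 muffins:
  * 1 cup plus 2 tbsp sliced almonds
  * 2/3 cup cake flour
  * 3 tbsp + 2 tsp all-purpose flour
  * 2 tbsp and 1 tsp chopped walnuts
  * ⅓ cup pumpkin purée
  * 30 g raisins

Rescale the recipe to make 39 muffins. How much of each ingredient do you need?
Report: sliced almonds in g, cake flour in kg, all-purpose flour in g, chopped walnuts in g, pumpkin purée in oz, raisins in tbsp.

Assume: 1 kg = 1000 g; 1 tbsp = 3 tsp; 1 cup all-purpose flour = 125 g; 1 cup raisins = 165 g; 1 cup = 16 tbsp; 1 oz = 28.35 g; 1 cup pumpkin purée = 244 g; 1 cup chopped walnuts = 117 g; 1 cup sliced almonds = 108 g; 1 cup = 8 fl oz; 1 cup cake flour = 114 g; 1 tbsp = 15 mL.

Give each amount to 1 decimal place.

sliced almonds: 315.9 g; cake flour: 0.2 kg; all-purpose flour: 74.5 g; chopped walnuts: 44.4 g; pumpkin purée: 7.5 oz; raisins: 7.6 tbsp

Scaling factor: 39/15 = 13/5 = 2.6.
sliced almonds: (1 cup + 2 tbsp = 1.125 cup) × 13/5 × 108 g/cup = 315.9 g
cake flour: 2/3 cup × 13/5 × 114 g/cup ÷ 1000 g/kg ≈ 0.2 kg
all-purpose flour: (3 tbsp + 2 tsp = 11/3 tbsp) × 13/5 ÷ 16 tbsp/cup × 125 g/cup ≈ 74.5 g
chopped walnuts: (2 tbsp + 1 tsp = 7/3 tbsp) × 13/5 ÷ 16 tbsp/cup × 117 g/cup ≈ 44.4 g
pumpkin purée: 1/3 cup × 13/5 × 244 g/cup ÷ 28.35 g/oz ≈ 7.5 oz
raisins: 30 g × 13/5 ÷ 165 g/cup × 16 tbsp/cup ≈ 7.6 tbsp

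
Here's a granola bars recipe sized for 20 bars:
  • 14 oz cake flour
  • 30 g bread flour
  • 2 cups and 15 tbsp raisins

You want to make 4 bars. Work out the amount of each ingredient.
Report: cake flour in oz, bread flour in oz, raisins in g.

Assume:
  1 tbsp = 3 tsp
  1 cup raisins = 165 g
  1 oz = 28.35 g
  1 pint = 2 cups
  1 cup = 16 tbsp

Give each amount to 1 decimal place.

cake flour: 2.8 oz; bread flour: 0.2 oz; raisins: 96.9 g

Scaling factor: 4/20 = 1/5 = 0.2.
cake flour: 14 oz × 1/5 = 2.8 oz
bread flour: 30 g × 1/5 ÷ 28.35 g/oz ≈ 0.2 oz
raisins: (2 cup + 15 tbsp = 2.9375 cup) × 1/5 × 165 g/cup ≈ 96.9 g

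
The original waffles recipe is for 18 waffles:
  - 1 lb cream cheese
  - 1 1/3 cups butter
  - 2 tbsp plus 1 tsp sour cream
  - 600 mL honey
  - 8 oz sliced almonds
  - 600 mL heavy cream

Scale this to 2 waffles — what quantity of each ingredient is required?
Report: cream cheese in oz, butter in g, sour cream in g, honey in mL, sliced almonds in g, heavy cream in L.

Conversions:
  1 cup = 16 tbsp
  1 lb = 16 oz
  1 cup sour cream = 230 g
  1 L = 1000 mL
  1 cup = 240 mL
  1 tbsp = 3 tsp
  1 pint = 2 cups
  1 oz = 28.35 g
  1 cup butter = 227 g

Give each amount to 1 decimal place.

cream cheese: 1.8 oz; butter: 33.6 g; sour cream: 3.7 g; honey: 66.7 mL; sliced almonds: 25.2 g; heavy cream: 0.1 L

Scaling factor: 2/18 = 1/9.
cream cheese: 1 lb × 1/9 × 16 oz/lb ≈ 1.8 oz
butter: 4/3 cup × 1/9 × 227 g/cup ≈ 33.6 g
sour cream: (2 tbsp + 1 tsp = 7/3 tbsp) × 1/9 ÷ 16 tbsp/cup × 230 g/cup ≈ 3.7 g
honey: 600 mL × 1/9 ≈ 66.7 mL
sliced almonds: 8 oz × 1/9 × 28.35 g/oz = 25.2 g
heavy cream: 600 mL × 1/9 ÷ 1000 mL/L ≈ 0.1 L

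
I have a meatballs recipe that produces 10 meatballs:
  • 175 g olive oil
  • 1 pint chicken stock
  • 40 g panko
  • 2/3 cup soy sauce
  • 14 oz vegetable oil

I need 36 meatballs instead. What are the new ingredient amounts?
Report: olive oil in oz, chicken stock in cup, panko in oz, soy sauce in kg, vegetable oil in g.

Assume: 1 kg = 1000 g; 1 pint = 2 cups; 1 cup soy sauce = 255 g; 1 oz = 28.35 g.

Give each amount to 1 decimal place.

Scaling factor: 36/10 = 18/5 = 3.6.
olive oil: 175 g × 18/5 ÷ 28.35 g/oz ≈ 22.2 oz
chicken stock: 1 pint × 18/5 × 2 cup/pint = 7.2 cup
panko: 40 g × 18/5 ÷ 28.35 g/oz ≈ 5.1 oz
soy sauce: 2/3 cup × 18/5 × 255 g/cup ÷ 1000 g/kg ≈ 0.6 kg
vegetable oil: 14 oz × 18/5 × 28.35 g/oz ≈ 1428.8 g

olive oil: 22.2 oz; chicken stock: 7.2 cup; panko: 5.1 oz; soy sauce: 0.6 kg; vegetable oil: 1428.8 g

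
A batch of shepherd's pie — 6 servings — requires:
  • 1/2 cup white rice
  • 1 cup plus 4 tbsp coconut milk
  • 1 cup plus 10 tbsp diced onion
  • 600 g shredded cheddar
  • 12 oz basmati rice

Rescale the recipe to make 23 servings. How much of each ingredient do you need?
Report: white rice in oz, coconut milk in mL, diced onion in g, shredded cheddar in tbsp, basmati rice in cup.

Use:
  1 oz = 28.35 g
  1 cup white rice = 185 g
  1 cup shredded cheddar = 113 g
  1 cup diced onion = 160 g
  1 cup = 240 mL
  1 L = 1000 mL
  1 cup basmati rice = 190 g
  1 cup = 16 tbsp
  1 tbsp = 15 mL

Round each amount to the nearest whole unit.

Scaling factor: 23/6.
white rice: 0.5 cup × 23/6 × 185 g/cup ÷ 28.35 g/oz ≈ 13 oz
coconut milk: (1 cup + 4 tbsp = 1.25 cup) × 23/6 × 240 mL/cup = 1150 mL
diced onion: (1 cup + 10 tbsp = 1.625 cup) × 23/6 × 160 g/cup ≈ 997 g
shredded cheddar: 600 g × 23/6 ÷ 113 g/cup × 16 tbsp/cup ≈ 326 tbsp
basmati rice: 12 oz × 23/6 × 28.35 g/oz ÷ 190 g/cup ≈ 7 cup

white rice: 13 oz; coconut milk: 1150 mL; diced onion: 997 g; shredded cheddar: 326 tbsp; basmati rice: 7 cup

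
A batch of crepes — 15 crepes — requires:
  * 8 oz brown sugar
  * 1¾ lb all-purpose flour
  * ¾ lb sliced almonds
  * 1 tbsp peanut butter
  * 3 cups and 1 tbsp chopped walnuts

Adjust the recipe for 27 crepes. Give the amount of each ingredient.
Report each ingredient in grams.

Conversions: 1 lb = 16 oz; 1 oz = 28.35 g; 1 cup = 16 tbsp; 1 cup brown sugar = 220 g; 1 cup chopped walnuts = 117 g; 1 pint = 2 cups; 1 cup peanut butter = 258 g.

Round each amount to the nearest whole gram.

Scaling factor: 27/15 = 9/5 = 1.8.
brown sugar: 8 oz × 9/5 × 28.35 g/oz ≈ 408 g
all-purpose flour: 1.75 lb × 9/5 × 16 oz/lb × 28.35 g/oz ≈ 1429 g
sliced almonds: 0.75 lb × 9/5 × 16 oz/lb × 28.35 g/oz ≈ 612 g
peanut butter: 1 tbsp × 9/5 ÷ 16 tbsp/cup × 258 g/cup ≈ 29 g
chopped walnuts: (3 cup + 1 tbsp = 3.0625 cup) × 9/5 × 117 g/cup ≈ 645 g

brown sugar: 408 g; all-purpose flour: 1429 g; sliced almonds: 612 g; peanut butter: 29 g; chopped walnuts: 645 g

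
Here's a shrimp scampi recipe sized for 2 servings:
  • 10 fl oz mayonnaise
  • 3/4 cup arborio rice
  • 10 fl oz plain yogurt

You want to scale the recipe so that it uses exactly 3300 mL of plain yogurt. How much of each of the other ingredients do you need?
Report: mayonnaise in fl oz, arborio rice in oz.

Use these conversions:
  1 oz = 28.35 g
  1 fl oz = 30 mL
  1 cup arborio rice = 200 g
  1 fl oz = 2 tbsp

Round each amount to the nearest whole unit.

mayonnaise: 110 fl oz; arborio rice: 58 oz

The original recipe has 300 mL of plain yogurt, so the scaling factor is 3300 ÷ 300 = 11.
mayonnaise: 10 fl oz × 11 = 110 fl oz
arborio rice: 0.75 cup × 11 × 200 g/cup ÷ 28.35 g/oz ≈ 58 oz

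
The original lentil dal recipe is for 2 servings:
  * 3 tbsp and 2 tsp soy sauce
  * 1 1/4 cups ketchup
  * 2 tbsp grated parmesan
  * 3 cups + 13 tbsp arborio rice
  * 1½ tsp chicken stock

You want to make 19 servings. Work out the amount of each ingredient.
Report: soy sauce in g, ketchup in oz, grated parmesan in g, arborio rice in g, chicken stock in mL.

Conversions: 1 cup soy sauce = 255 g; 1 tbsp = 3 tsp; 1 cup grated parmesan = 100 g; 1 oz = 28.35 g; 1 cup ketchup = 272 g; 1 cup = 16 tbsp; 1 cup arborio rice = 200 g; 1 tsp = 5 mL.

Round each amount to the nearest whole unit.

Scaling factor: 19/2 = 9.5.
soy sauce: (3 tbsp + 2 tsp = 11/3 tbsp) × 19/2 ÷ 16 tbsp/cup × 255 g/cup ≈ 555 g
ketchup: 1.25 cup × 19/2 × 272 g/cup ÷ 28.35 g/oz ≈ 114 oz
grated parmesan: 2 tbsp × 19/2 ÷ 16 tbsp/cup × 100 g/cup ≈ 119 g
arborio rice: (3 cup + 13 tbsp = 3.8125 cup) × 19/2 × 200 g/cup ≈ 7244 g
chicken stock: 1.5 tsp × 19/2 × 5 mL/tsp ≈ 71 mL

soy sauce: 555 g; ketchup: 114 oz; grated parmesan: 119 g; arborio rice: 7244 g; chicken stock: 71 mL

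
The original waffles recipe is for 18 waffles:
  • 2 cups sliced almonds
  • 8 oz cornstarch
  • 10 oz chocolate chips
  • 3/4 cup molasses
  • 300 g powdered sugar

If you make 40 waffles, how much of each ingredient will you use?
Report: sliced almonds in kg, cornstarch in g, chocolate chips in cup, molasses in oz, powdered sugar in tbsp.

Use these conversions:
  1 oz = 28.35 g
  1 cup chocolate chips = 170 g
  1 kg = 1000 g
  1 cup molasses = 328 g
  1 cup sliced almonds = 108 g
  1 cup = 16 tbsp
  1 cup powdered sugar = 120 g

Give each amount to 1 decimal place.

sliced almonds: 0.5 kg; cornstarch: 504.0 g; chocolate chips: 3.7 cup; molasses: 19.3 oz; powdered sugar: 88.9 tbsp

Scaling factor: 40/18 = 20/9.
sliced almonds: 2 cup × 20/9 × 108 g/cup ÷ 1000 g/kg ≈ 0.5 kg
cornstarch: 8 oz × 20/9 × 28.35 g/oz = 504.0 g
chocolate chips: 10 oz × 20/9 × 28.35 g/oz ÷ 170 g/cup ≈ 3.7 cup
molasses: 0.75 cup × 20/9 × 328 g/cup ÷ 28.35 g/oz ≈ 19.3 oz
powdered sugar: 300 g × 20/9 ÷ 120 g/cup × 16 tbsp/cup ≈ 88.9 tbsp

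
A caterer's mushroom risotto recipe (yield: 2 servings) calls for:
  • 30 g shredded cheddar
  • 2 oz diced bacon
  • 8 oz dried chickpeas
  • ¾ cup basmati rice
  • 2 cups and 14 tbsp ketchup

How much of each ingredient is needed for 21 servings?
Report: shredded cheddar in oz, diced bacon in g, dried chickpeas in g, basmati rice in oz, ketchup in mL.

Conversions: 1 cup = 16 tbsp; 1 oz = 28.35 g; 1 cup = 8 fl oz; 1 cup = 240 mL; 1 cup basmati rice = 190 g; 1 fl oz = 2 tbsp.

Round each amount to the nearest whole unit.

Scaling factor: 21/2 = 10.5.
shredded cheddar: 30 g × 21/2 ÷ 28.35 g/oz ≈ 11 oz
diced bacon: 2 oz × 21/2 × 28.35 g/oz ≈ 595 g
dried chickpeas: 8 oz × 21/2 × 28.35 g/oz ≈ 2381 g
basmati rice: 0.75 cup × 21/2 × 190 g/cup ÷ 28.35 g/oz ≈ 53 oz
ketchup: (2 cup + 14 tbsp = 2.875 cup) × 21/2 × 240 mL/cup = 7245 mL

shredded cheddar: 11 oz; diced bacon: 595 g; dried chickpeas: 2381 g; basmati rice: 53 oz; ketchup: 7245 mL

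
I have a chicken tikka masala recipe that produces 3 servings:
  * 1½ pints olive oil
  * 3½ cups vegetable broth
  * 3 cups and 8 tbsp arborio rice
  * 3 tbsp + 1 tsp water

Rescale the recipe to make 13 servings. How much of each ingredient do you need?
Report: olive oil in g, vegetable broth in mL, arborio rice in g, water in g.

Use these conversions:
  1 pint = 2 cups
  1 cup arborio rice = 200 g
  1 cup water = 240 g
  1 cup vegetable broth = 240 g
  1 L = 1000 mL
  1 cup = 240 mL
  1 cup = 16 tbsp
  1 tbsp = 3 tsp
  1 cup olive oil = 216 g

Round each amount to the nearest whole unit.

Scaling factor: 13/3.
olive oil: 1.5 pint × 13/3 × 2 cup/pint × 216 g/cup = 2808 g
vegetable broth: 3.5 cup × 13/3 × 240 mL/cup = 3640 mL
arborio rice: (3 cup + 8 tbsp = 3.5 cup) × 13/3 × 200 g/cup ≈ 3033 g
water: (3 tbsp + 1 tsp = 10/3 tbsp) × 13/3 ÷ 16 tbsp/cup × 240 g/cup ≈ 217 g

olive oil: 2808 g; vegetable broth: 3640 mL; arborio rice: 3033 g; water: 217 g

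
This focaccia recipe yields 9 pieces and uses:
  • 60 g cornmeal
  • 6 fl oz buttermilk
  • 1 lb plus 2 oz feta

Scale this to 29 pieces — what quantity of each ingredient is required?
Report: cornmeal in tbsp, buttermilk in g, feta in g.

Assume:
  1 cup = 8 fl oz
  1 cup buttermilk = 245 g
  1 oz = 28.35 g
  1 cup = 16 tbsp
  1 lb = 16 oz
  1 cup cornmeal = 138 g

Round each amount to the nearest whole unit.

cornmeal: 22 tbsp; buttermilk: 592 g; feta: 1644 g

Scaling factor: 29/9.
cornmeal: 60 g × 29/9 ÷ 138 g/cup × 16 tbsp/cup ≈ 22 tbsp
buttermilk: 6 fl oz × 29/9 ÷ 8 fl oz/cup × 245 g/cup ≈ 592 g
feta: (1 lb + 2 oz = 1.125 lb) × 29/9 × 16 oz/lb × 28.35 g/oz ≈ 1644 g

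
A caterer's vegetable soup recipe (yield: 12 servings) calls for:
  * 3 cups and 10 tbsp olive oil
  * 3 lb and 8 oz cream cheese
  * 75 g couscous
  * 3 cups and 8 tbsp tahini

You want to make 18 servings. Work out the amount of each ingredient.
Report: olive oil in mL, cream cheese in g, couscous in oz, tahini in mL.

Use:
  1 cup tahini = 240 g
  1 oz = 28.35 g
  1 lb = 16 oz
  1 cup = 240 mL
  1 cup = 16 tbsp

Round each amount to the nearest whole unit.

Scaling factor: 18/12 = 3/2 = 1.5.
olive oil: (3 cup + 10 tbsp = 3.625 cup) × 3/2 × 240 mL/cup = 1305 mL
cream cheese: (3 lb + 8 oz = 3.5 lb) × 3/2 × 16 oz/lb × 28.35 g/oz ≈ 2381 g
couscous: 75 g × 3/2 ÷ 28.35 g/oz ≈ 4 oz
tahini: (3 cup + 8 tbsp = 3.5 cup) × 3/2 × 240 mL/cup = 1260 mL

olive oil: 1305 mL; cream cheese: 2381 g; couscous: 4 oz; tahini: 1260 mL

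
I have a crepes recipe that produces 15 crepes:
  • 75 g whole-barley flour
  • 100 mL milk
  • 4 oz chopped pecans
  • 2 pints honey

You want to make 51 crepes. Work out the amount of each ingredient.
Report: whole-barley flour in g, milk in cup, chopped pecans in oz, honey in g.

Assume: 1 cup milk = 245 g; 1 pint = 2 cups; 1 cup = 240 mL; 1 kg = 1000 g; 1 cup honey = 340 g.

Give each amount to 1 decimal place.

whole-barley flour: 255.0 g; milk: 1.4 cup; chopped pecans: 13.6 oz; honey: 4624.0 g

Scaling factor: 51/15 = 17/5 = 3.4.
whole-barley flour: 75 g × 17/5 = 255.0 g
milk: 100 mL × 17/5 ÷ 240 mL/cup ≈ 1.4 cup
chopped pecans: 4 oz × 17/5 = 13.6 oz
honey: 2 pint × 17/5 × 2 cup/pint × 340 g/cup = 4624.0 g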